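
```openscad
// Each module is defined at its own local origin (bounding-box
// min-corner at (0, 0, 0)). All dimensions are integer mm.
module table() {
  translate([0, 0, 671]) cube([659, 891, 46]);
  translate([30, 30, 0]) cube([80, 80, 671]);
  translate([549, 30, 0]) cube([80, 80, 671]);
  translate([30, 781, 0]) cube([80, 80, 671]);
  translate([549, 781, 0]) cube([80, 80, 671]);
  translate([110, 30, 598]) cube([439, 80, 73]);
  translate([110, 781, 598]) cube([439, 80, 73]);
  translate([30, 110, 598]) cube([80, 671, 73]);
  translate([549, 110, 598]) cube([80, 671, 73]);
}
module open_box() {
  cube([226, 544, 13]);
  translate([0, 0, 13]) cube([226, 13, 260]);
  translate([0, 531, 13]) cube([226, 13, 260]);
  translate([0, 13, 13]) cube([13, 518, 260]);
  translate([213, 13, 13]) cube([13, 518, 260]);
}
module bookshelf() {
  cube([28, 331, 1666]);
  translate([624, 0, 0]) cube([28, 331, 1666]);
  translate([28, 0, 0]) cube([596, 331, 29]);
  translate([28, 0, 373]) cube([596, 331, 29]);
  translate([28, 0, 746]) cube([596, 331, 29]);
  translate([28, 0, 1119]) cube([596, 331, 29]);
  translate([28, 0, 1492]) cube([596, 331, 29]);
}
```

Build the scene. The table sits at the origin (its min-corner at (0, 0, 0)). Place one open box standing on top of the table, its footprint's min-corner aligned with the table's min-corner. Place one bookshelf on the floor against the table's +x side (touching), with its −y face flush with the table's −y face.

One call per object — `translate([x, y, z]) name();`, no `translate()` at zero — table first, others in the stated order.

table();
translate([0, 0, 717]) open_box();
translate([659, 0, 0]) bookshelf();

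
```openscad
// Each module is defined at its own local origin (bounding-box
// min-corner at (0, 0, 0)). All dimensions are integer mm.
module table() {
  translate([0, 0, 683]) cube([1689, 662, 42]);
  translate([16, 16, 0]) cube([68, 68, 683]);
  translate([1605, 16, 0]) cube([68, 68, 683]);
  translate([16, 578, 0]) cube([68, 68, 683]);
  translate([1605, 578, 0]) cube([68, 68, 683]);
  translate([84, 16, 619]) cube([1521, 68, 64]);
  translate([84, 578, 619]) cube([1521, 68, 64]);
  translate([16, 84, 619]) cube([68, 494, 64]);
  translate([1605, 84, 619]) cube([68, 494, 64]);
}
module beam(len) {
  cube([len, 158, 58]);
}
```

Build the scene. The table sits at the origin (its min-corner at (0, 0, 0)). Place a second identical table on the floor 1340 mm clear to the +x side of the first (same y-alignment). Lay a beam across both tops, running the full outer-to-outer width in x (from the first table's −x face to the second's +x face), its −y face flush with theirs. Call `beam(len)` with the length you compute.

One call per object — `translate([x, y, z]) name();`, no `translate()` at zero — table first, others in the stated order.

table();
translate([3029, 0, 0]) table();
translate([0, 0, 725]) beam(4718);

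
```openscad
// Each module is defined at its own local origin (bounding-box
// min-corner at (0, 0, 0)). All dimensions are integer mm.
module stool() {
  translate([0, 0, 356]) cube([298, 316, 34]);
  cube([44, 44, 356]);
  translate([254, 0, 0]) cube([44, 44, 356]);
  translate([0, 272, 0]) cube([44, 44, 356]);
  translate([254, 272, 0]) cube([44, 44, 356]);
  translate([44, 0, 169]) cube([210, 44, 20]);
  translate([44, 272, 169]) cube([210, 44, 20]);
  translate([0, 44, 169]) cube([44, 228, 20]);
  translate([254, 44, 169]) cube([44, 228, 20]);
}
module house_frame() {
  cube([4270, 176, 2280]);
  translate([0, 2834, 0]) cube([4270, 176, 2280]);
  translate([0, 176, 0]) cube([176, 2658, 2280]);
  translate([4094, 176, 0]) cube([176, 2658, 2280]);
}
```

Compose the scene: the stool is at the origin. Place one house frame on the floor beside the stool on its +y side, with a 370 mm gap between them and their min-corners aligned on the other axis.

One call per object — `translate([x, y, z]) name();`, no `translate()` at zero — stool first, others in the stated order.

stool();
translate([0, 686, 0]) house_frame();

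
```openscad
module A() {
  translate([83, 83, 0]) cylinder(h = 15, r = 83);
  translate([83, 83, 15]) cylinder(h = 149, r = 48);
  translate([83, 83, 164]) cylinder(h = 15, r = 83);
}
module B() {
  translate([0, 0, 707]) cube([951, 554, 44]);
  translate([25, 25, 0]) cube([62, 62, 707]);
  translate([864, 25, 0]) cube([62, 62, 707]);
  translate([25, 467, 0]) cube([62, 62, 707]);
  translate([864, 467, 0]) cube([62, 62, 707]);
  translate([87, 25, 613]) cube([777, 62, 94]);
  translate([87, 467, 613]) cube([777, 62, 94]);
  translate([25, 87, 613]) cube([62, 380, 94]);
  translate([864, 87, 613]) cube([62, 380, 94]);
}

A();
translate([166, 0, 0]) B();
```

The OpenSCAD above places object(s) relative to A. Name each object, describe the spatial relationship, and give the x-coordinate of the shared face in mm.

A is a spool. B is a table. The table is against the spool's +x side, with their −y faces flush. The x-coordinate of the shared face is 166 mm.

The spool's +x face and the table's −x face are both at x = 166 mm.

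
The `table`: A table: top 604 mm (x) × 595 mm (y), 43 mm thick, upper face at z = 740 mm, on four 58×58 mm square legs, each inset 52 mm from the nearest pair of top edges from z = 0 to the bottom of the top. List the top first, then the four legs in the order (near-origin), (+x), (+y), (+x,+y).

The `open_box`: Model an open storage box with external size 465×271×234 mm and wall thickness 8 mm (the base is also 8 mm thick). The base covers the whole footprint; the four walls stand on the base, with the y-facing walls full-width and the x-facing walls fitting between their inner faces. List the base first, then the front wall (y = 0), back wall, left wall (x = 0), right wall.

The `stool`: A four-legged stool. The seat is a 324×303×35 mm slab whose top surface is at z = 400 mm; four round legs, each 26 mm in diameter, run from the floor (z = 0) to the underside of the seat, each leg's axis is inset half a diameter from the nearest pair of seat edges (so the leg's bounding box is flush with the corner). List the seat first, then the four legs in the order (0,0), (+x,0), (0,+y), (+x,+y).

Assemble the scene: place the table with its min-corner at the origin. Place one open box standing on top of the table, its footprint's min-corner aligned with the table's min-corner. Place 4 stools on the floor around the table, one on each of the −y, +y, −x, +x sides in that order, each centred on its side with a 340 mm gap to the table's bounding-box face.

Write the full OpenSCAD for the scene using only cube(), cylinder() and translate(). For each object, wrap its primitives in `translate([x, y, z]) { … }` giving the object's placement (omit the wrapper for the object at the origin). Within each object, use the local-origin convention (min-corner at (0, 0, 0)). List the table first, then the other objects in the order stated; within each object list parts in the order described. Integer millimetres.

translate([0, 0, 697]) cube([604, 595, 43]);
translate([52, 52, 0]) cube([58, 58, 697]);
translate([494, 52, 0]) cube([58, 58, 697]);
translate([52, 485, 0]) cube([58, 58, 697]);
translate([494, 485, 0]) cube([58, 58, 697]);
translate([0, 0, 740]) {
  cube([465, 271, 8]);
  translate([0, 0, 8]) cube([465, 8, 226]);
  translate([0, 263, 8]) cube([465, 8, 226]);
  translate([0, 8, 8]) cube([8, 255, 226]);
  translate([457, 8, 8]) cube([8, 255, 226]);
}
translate([140, -643, 0]) {
  translate([0, 0, 365]) cube([324, 303, 35]);
  translate([13, 13, 0]) cylinder(h = 365, r = 13);
  translate([311, 13, 0]) cylinder(h = 365, r = 13);
  translate([13, 290, 0]) cylinder(h = 365, r = 13);
  translate([311, 290, 0]) cylinder(h = 365, r = 13);
}
translate([140, 935, 0]) {
  translate([0, 0, 365]) cube([324, 303, 35]);
  translate([13, 13, 0]) cylinder(h = 365, r = 13);
  translate([311, 13, 0]) cylinder(h = 365, r = 13);
  translate([13, 290, 0]) cylinder(h = 365, r = 13);
  translate([311, 290, 0]) cylinder(h = 365, r = 13);
}
translate([-664, 146, 0]) {
  translate([0, 0, 365]) cube([324, 303, 35]);
  translate([13, 13, 0]) cylinder(h = 365, r = 13);
  translate([311, 13, 0]) cylinder(h = 365, r = 13);
  translate([13, 290, 0]) cylinder(h = 365, r = 13);
  translate([311, 290, 0]) cylinder(h = 365, r = 13);
}
translate([944, 146, 0]) {
  translate([0, 0, 365]) cube([324, 303, 35]);
  translate([13, 13, 0]) cylinder(h = 365, r = 13);
  translate([311, 13, 0]) cylinder(h = 365, r = 13);
  translate([13, 290, 0]) cylinder(h = 365, r = 13);
  translate([311, 290, 0]) cylinder(h = 365, r = 13);
}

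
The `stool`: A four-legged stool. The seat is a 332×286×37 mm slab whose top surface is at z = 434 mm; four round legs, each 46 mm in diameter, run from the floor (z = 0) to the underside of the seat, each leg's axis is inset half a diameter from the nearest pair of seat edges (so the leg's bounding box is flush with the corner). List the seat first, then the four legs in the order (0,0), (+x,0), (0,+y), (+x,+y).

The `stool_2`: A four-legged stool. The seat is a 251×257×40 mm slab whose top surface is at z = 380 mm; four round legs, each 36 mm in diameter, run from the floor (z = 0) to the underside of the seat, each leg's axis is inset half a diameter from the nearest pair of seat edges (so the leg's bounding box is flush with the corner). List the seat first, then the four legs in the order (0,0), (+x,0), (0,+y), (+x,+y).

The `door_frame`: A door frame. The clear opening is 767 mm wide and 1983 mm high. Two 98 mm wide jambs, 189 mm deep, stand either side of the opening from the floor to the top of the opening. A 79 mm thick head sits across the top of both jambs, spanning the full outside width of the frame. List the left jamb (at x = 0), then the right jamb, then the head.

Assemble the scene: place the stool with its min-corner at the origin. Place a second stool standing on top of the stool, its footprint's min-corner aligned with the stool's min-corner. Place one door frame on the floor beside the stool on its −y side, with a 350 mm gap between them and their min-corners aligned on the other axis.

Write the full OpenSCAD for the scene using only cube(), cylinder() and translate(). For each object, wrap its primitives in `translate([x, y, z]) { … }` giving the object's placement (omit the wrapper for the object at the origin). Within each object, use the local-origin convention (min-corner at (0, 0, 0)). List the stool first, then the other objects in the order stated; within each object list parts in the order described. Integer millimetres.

translate([0, 0, 397]) cube([332, 286, 37]);
translate([23, 23, 0]) cylinder(h = 397, r = 23);
translate([309, 23, 0]) cylinder(h = 397, r = 23);
translate([23, 263, 0]) cylinder(h = 397, r = 23);
translate([309, 263, 0]) cylinder(h = 397, r = 23);
translate([0, 0, 434]) {
  translate([0, 0, 340]) cube([251, 257, 40]);
  translate([18, 18, 0]) cylinder(h = 340, r = 18);
  translate([233, 18, 0]) cylinder(h = 340, r = 18);
  translate([18, 239, 0]) cylinder(h = 340, r = 18);
  translate([233, 239, 0]) cylinder(h = 340, r = 18);
}
translate([0, -539, 0]) {
  cube([98, 189, 1983]);
  translate([865, 0, 0]) cube([98, 189, 1983]);
  translate([0, 0, 1983]) cube([963, 189, 79]);
}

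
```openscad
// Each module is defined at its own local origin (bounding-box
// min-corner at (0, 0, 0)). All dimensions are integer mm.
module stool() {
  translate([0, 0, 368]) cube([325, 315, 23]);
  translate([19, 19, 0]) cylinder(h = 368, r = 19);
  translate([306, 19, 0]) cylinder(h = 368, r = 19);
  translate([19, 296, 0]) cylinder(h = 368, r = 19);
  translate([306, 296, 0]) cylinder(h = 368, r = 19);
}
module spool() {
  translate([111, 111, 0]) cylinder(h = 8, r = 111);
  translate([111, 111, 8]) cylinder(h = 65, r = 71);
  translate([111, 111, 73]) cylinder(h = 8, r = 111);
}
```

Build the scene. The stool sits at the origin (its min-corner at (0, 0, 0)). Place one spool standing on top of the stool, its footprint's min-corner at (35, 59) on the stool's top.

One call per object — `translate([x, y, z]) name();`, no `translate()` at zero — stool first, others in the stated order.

stool();
translate([35, 59, 391]) spool();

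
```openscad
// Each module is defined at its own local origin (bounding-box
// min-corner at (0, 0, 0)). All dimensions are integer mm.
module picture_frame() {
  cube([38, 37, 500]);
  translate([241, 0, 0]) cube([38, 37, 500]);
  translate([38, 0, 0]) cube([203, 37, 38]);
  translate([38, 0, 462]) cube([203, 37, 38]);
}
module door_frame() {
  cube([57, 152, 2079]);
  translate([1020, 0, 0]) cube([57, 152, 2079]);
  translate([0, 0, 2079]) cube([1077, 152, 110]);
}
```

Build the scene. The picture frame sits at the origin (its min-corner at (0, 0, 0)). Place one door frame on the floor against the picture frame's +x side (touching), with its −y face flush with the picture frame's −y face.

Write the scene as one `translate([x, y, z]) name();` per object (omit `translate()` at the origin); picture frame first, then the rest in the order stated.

picture_frame();
translate([279, 0, 0]) door_frame();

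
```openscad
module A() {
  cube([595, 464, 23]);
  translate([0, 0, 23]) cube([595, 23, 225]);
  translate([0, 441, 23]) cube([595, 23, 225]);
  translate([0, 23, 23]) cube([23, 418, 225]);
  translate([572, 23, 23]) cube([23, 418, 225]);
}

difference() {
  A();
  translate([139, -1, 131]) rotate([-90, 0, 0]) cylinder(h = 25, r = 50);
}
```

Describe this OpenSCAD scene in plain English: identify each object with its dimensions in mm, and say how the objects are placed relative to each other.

A is an open-topped rectangular box: outside dimensions 595×464×248 mm, with a uniform wall and base thickness of 23 mm. The base is a full 595×464 slab on the floor; four walls sit on top of the base. The front and back walls (the −y and +y sides) span the full width; the two side walls fit between them.

The open box has a circular hole of radius 50 mm through its front wall, centred at (x = 139, z = 131).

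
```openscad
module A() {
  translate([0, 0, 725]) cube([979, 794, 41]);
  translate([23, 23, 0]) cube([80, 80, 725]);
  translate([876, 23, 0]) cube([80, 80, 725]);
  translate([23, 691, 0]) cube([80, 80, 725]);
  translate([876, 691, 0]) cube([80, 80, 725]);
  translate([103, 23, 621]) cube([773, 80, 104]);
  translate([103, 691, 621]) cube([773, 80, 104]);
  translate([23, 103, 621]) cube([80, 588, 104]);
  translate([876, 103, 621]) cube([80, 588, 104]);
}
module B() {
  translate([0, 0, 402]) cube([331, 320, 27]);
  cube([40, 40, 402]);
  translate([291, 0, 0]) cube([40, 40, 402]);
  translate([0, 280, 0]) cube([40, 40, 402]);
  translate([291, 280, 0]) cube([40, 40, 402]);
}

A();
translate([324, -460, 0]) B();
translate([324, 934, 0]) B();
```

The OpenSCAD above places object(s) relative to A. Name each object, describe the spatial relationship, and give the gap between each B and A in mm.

Each stool's nearest face is 140 mm from the table's bounding box.

A is a table. B is a stool. Two stools sit around the table at the −y, +y sides. The gap between each stool and the table is 140 mm.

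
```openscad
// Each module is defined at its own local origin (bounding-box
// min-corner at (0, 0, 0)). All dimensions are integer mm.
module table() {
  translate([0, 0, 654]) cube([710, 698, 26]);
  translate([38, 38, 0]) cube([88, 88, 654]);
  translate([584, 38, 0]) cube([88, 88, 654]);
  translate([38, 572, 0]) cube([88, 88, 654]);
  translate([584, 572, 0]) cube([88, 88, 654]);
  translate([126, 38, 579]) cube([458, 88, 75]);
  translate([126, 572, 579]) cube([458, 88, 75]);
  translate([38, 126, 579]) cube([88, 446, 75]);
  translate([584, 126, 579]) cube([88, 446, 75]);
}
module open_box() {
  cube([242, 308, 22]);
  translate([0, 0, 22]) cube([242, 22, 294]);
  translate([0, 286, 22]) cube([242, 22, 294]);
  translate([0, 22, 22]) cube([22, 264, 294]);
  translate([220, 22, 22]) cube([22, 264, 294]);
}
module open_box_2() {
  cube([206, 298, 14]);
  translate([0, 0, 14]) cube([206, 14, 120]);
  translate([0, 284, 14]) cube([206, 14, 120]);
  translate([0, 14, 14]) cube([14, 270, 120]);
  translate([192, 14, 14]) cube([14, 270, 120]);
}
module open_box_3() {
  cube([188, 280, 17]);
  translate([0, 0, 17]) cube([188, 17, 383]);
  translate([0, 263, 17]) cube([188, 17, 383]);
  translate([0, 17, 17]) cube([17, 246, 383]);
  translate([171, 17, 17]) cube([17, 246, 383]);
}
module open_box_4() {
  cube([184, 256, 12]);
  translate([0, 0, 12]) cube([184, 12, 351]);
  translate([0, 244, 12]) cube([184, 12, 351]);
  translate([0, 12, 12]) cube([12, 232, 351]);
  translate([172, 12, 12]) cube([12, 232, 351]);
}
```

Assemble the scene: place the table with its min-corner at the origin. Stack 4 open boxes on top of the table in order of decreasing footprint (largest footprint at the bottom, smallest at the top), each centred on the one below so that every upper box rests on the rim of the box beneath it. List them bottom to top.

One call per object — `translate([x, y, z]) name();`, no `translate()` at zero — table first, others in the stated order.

table();
translate([234, 195, 680]) open_box();
translate([252, 200, 996]) open_box_2();
translate([261, 209, 1130]) open_box_3();
translate([263, 221, 1530]) open_box_4();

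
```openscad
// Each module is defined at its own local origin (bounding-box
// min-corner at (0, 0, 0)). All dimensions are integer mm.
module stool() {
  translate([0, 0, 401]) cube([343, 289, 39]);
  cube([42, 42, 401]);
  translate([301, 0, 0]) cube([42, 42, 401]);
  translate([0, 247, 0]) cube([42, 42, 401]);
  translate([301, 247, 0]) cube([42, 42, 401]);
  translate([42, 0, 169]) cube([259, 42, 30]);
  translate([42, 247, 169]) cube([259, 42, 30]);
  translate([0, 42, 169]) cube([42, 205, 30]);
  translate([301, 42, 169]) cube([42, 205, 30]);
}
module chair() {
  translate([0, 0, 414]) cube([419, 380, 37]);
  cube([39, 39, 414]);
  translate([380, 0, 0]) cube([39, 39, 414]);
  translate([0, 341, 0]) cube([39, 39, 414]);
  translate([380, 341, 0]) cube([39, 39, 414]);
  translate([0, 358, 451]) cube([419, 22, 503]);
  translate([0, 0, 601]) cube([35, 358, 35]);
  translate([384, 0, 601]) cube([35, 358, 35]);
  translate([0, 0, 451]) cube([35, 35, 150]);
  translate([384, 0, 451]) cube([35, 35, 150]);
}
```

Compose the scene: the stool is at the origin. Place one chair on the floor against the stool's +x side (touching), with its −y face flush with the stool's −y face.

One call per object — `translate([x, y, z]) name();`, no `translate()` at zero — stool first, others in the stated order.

stool();
translate([343, 0, 0]) chair();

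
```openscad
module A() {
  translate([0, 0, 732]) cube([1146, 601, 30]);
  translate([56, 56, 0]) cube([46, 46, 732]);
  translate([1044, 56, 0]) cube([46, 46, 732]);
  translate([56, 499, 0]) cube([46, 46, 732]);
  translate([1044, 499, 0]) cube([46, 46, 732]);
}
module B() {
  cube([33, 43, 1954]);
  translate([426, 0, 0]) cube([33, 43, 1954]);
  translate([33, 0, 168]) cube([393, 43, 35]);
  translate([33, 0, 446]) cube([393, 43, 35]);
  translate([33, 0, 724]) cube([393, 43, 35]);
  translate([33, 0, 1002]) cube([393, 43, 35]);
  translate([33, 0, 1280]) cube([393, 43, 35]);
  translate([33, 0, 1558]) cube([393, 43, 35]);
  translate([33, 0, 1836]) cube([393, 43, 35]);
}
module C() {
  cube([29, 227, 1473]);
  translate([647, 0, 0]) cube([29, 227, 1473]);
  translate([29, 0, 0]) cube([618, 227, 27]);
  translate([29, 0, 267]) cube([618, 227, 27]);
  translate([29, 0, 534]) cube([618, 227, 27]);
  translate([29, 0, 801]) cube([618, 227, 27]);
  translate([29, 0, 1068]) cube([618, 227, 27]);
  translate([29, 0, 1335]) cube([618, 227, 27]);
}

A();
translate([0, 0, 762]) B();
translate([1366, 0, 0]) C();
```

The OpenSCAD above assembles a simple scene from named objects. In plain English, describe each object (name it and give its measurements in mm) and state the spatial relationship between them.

A is a rectangular dining table. The top is 1146×601×30 mm with its upper surface at z = 762 mm. It stands on four 46×46 mm square legs, each inset 56 mm from the nearest pair of top edges, running from the floor to the underside of the top.

B is a wooden ladder with two side rails of 33×43 mm section and 1954 mm height, set 459 mm apart overall. Between them run 7 rectangular rungs (43 mm deep, 35 mm thick), front faces flush with the rails' −y face. The bottom of the first rung is 168 mm above the floor and each subsequent rung is 278 mm higher than the one below.

C is an open bookshelf. Two side panels, each 29 mm thick, 227 mm deep and 1473 mm tall, stand 676 mm apart (outside-to-outside). Between them sit 6 shelves, each 27 mm thick and 227 mm deep, spanning the full gap between the sides. The bottom shelf rests on the floor (its underside at z = 0) and the clear gap between one shelf's top and the next shelf's underside is 240 mm.

The ladder is on top of the table. The bookshelf is on the floor beside the table on its +x side.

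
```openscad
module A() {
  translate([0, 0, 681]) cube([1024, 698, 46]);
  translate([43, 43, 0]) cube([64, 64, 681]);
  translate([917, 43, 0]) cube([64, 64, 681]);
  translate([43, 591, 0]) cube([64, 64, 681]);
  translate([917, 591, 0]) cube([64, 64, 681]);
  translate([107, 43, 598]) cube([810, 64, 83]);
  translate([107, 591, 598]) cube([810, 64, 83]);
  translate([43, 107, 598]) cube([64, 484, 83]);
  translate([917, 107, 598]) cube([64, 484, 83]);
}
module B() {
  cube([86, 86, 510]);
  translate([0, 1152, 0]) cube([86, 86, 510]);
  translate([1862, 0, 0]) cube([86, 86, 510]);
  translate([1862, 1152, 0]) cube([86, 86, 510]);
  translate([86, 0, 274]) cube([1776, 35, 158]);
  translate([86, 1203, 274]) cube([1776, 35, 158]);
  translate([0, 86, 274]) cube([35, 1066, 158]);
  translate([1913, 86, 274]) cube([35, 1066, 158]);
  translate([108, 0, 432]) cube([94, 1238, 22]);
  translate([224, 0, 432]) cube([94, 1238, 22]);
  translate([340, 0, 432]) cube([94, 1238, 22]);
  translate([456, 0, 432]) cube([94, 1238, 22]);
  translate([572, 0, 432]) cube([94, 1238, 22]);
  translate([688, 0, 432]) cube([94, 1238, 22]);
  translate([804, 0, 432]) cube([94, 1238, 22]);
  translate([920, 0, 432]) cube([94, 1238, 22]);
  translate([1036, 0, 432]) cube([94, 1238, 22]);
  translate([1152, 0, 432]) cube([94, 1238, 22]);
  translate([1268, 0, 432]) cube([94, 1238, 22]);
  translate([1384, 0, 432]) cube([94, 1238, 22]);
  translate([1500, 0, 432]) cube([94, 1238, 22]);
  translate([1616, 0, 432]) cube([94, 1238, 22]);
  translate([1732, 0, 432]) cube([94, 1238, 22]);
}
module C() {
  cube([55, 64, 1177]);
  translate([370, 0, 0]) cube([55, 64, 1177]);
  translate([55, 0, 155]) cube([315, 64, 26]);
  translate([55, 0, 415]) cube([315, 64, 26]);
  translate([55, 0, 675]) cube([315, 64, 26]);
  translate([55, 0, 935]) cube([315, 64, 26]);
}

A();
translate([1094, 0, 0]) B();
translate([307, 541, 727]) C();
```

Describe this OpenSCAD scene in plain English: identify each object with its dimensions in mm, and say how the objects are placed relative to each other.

A is a rectangular dining table. The top is 1024×698×46 mm with its upper surface at z = 727 mm. It stands on four 64×64 mm square legs, each inset 43 mm from the nearest pair of top edges, running from the floor to the underside of the top. Four apron rails, 64 mm thick and 83 mm tall, run between adjacent legs with their top edges flush with the underside of the top and their outer faces flush with the legs' outer faces.

B is a bed frame 1948 mm long (x) by 1238 mm wide (y). Four 86×86 mm corner posts, 510 mm tall, at the corners of the footprint. Four rails of 35 mm thickness and 158 mm height run between adjacent posts with their undersides at z = 274 mm, their outer faces flush with the outside of the frame (the two x-running rails run between the posts' inner faces; the two y-running rails run between the posts' inner faces). 15 slats, each 94 mm wide (x) and 22 mm thick, lie across the top of the two x-running rails, running the full 1238 mm width of the frame in y; the slats are evenly spaced along x between the inner faces of the end posts with equal gaps (rounded down to the nearest mm) at the −x end and between each pair — any rounding remainder accumulates at the +x end.

C is a straight ladder. Two 55×64 mm vertical rails, 1177 mm tall, stand 425 mm apart (outside-to-outside) with their front faces coplanar on the −y side. 4 rungs, each 64 mm deep and 26 mm tall, span between the inner faces of the rails, front faces flush with the rails. The lowest rung's underside is at z = 155 mm and rungs are spaced 260 mm apart (underside to underside).

The bed frame is on the floor beside the table on its +x side. The ladder is on top of the table.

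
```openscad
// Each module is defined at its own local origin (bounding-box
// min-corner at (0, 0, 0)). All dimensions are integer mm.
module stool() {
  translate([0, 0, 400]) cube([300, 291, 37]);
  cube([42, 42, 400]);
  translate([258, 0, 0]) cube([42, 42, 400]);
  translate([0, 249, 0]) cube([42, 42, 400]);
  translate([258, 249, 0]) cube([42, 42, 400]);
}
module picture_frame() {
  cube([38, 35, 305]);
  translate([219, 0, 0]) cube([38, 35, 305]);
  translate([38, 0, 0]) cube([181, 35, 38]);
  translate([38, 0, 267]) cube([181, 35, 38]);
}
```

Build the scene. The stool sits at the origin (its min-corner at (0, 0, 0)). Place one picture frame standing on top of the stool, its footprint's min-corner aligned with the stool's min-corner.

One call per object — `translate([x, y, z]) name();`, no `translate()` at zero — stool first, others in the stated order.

stool();
translate([0, 0, 437]) picture_frame();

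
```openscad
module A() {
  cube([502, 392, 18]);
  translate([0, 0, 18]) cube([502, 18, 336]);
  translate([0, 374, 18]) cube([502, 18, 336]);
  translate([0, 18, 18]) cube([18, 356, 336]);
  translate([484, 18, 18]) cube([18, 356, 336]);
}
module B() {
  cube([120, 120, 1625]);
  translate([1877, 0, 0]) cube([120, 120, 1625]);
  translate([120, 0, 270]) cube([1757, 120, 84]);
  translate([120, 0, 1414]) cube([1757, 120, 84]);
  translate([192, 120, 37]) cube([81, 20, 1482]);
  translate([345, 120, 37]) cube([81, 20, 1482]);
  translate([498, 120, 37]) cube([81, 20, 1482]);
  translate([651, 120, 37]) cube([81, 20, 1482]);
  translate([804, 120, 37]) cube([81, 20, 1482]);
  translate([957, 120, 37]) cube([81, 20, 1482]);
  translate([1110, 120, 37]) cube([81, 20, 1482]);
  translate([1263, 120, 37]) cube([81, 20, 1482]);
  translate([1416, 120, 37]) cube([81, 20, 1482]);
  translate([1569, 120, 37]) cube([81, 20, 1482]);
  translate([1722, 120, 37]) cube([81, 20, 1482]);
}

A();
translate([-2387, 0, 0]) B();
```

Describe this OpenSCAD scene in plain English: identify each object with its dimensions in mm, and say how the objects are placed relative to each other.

A is an open storage box with external size 502×392×354 mm and wall thickness 18 mm (the base is also 18 mm thick). The base covers the whole footprint; the four walls stand on the base, with the y-facing walls full-width and the x-facing walls fitting between their inner faces.

B is a fence section. Two 120×120 mm posts, 1625 mm tall, stand on the floor with a clear span of 1757 mm between their inner faces. Two horizontal rails of 120×84 mm section span the gap between the posts with their undersides at z = 270 mm and z = 1414 mm, flush with the posts' −y face. 11 pickets, each 81 mm wide, 20 mm thick and 1482 mm tall, are fixed to the +y face of the rails with their bottoms at z = 37 mm, evenly spaced across the span with equal gaps (rounded down to the nearest mm) at the −x end and between each pair — any rounding remainder accumulates at the +x end.

The fence section is on the floor beside the open box on its −x side.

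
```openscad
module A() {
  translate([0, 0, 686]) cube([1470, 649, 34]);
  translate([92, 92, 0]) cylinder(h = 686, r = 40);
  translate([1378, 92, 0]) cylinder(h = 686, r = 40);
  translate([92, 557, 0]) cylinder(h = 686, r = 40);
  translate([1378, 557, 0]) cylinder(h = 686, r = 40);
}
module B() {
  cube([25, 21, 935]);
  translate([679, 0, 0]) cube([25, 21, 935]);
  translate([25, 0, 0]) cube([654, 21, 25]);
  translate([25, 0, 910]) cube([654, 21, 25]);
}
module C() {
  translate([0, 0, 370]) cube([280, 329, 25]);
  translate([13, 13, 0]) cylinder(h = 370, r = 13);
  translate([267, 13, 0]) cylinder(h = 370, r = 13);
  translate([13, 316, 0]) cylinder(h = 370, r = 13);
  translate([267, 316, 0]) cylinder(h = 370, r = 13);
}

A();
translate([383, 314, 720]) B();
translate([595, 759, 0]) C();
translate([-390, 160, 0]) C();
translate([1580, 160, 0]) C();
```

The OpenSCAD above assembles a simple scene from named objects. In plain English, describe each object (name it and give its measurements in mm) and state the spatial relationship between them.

A is a table: top 1470 mm (x) × 649 mm (y), 34 mm thick, upper face at z = 720 mm, on four round legs of 80 mm diameter, each leg's bounding box inset 52 mm from the nearest pair of top edges, running from z = 0 to the bottom of the top.

B is a picture frame with a 654×885 mm rectangular opening (x by z) and a uniform 25 mm border on every side. Frame depth is 21 mm along y. It is built from two vertical stiles running the full outside height and two horizontal rails spanning the gap between the stiles.

C is a simple wooden stool: a rectangular seat 280 mm (x) by 329 mm (y), 25 mm thick, top face at z = 395 mm, on four round legs, each 26 mm in diameter. The legs rest on z = 0, each leg's axis is inset half a diameter from the nearest pair of seat edges (so the leg's bounding box is flush with the corner).

The picture frame is on top of the table, centred. Three stools sit around the table at the +y, −x, +x sides.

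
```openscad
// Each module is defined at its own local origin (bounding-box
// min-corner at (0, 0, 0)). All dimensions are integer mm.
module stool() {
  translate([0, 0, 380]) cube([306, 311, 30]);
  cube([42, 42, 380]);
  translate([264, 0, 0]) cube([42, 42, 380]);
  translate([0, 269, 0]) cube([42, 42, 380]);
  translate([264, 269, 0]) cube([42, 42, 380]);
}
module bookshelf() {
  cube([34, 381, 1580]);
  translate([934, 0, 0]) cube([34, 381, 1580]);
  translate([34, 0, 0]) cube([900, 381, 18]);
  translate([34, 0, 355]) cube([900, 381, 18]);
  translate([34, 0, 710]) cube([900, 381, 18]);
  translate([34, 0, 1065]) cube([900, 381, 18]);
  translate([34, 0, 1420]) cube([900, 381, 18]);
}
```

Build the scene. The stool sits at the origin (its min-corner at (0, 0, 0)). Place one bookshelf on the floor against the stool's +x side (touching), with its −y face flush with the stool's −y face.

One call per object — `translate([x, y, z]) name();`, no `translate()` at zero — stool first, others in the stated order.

stool();
translate([306, 0, 0]) bookshelf();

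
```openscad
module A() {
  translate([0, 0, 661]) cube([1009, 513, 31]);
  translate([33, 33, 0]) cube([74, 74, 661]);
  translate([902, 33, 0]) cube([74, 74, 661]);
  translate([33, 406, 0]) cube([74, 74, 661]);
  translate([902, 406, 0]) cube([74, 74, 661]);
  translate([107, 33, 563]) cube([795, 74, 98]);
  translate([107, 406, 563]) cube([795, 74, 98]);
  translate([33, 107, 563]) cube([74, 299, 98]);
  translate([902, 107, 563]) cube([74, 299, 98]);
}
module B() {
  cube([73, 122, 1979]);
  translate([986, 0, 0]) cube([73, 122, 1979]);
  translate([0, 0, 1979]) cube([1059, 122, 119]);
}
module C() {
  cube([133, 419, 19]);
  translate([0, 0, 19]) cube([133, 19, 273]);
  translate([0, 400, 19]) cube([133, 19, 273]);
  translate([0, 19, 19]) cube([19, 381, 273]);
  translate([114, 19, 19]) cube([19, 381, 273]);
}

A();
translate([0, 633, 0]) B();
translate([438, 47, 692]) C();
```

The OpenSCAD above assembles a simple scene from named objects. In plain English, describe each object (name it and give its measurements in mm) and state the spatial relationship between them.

A is a table: top 1009 mm (x) × 513 mm (y), 31 mm thick, upper face at z = 692 mm, on four 74×74 mm square legs, each inset 33 mm from the nearest pair of top edges, running from z = 0 to the bottom of the top. Four apron rails, 74 mm thick and 98 mm tall, run between adjacent legs with their top edges flush with the underside of the top and their outer faces flush with the legs' outer faces.

B is a rectangular door frame: two vertical jambs of 73×122 mm section, 1979 mm tall, with a clear opening 913 mm wide between their inner faces. A header 119 mm tall and 122 mm deep lies on top of the jambs and spans the full outside width.

C is an open-topped rectangular box: outside dimensions 133×419×292 mm, with a uniform wall and base thickness of 19 mm. The base is a full 133×419 slab on the floor; four walls sit on top of the base. The front and back walls (the −y and +y sides) span the full width; the two side walls fit between them.

The door frame is on the floor beside the table on its +y side. The open box is on top of the table, centred.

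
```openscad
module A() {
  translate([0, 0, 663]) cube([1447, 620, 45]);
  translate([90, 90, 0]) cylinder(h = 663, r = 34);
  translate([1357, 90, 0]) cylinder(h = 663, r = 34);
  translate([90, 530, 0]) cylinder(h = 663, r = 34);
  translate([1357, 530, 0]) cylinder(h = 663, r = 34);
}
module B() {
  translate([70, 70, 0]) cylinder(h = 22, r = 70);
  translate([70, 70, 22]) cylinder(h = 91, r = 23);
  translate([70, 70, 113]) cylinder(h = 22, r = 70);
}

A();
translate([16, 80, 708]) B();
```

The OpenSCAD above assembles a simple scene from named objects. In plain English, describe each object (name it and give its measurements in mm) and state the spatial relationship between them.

A is a table: top 1447 mm (x) × 620 mm (y), 45 mm thick, upper face at z = 708 mm, on four round legs of 68 mm diameter, each leg's bounding box inset 56 mm from the nearest pair of top edges, running from z = 0 to the bottom of the top.

B is a spool: two coaxial disc flanges of radius 70 mm and thickness 22 mm, joined by a core cylinder of radius 23 mm and height 91 mm. The lower flange rests on z = 0 and the three cylinders share a vertical axis.

The spool is on top of the table.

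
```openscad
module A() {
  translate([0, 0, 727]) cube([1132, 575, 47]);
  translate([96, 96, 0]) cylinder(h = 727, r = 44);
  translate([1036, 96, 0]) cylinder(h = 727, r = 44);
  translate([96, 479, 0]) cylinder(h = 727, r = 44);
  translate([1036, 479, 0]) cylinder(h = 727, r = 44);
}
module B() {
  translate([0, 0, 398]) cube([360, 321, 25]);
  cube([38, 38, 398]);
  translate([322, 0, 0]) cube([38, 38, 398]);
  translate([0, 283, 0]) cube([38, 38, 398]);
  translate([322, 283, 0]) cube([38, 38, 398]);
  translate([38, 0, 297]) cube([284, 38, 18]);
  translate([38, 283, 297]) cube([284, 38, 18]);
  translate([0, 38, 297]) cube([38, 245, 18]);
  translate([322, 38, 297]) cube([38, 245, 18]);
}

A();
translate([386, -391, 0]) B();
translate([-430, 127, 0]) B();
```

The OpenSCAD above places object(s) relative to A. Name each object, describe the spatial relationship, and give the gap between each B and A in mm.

Each stool's nearest face is 70 mm from the table's bounding box.

A is a table. B is a stool. Two stools sit around the table at the −y, −x sides. The gap between each stool and the table is 70 mm.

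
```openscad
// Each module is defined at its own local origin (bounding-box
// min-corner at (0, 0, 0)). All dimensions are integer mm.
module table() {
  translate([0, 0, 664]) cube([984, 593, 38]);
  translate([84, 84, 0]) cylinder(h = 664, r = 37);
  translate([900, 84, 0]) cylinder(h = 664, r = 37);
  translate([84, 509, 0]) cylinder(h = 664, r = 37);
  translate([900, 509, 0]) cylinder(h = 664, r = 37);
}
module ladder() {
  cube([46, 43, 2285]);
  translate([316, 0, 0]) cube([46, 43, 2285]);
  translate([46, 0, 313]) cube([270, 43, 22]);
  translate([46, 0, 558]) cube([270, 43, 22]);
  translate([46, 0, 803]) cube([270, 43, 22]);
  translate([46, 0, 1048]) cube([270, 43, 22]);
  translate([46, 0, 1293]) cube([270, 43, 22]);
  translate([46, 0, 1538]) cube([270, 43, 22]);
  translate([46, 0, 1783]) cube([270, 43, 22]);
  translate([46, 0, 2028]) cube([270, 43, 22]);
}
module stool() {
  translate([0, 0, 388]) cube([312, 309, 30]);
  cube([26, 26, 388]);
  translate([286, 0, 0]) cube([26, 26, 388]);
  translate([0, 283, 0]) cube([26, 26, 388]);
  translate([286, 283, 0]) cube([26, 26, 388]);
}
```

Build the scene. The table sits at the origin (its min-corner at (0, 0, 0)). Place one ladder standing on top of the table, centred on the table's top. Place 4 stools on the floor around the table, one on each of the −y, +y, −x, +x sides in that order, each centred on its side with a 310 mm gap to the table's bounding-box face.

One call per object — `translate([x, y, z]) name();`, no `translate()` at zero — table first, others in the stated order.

table();
translate([311, 275, 702]) ladder();
translate([336, -619, 0]) stool();
translate([336, 903, 0]) stool();
translate([-622, 142, 0]) stool();
translate([1294, 142, 0]) stool();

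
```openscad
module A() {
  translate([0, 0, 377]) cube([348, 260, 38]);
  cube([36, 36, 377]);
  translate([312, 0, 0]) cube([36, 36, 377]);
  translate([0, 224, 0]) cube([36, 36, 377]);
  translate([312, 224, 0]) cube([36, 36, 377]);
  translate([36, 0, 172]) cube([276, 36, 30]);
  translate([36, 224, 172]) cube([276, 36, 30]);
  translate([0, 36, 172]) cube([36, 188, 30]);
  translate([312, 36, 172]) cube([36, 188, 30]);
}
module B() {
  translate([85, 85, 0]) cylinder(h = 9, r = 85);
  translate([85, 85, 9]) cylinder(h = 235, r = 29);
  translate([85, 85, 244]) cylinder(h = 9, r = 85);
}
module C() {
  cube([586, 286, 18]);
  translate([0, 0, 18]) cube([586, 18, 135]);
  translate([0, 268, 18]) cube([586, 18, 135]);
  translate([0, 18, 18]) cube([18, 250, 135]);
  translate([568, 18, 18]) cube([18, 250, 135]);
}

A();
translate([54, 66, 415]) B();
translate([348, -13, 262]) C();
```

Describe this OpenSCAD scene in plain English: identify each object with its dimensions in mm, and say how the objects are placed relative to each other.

A is a four-legged stool. The seat is a 348×260×38 mm slab whose top surface is at z = 415 mm; four square legs, each 36×36 mm in cross-section, run from the floor (z = 0) to the underside of the seat, each flush with a corner of the seat. Four stretchers, 36 mm wide and 30 mm tall, connect adjacent legs with their undersides at z = 172 mm, each running between the inner faces of the legs it joins and aligned with the legs' outer faces on the other axis.

B is a spool: two coaxial disc flanges of radius 85 mm and thickness 9 mm, joined by a core cylinder of radius 29 mm and height 235 mm. The lower flange rests on z = 0 and the three cylinders share a vertical axis.

C is an open-topped rectangular box: outside dimensions 586×286×153 mm, with a uniform wall and base thickness of 18 mm. The base is a full 586×286 slab on the floor; four walls sit on top of the base. The front and back walls (the −y and +y sides) span the full width; the two side walls fit between them.

The spool is on top of the stool. The open box is beside the stool with their tops flush at z = 415.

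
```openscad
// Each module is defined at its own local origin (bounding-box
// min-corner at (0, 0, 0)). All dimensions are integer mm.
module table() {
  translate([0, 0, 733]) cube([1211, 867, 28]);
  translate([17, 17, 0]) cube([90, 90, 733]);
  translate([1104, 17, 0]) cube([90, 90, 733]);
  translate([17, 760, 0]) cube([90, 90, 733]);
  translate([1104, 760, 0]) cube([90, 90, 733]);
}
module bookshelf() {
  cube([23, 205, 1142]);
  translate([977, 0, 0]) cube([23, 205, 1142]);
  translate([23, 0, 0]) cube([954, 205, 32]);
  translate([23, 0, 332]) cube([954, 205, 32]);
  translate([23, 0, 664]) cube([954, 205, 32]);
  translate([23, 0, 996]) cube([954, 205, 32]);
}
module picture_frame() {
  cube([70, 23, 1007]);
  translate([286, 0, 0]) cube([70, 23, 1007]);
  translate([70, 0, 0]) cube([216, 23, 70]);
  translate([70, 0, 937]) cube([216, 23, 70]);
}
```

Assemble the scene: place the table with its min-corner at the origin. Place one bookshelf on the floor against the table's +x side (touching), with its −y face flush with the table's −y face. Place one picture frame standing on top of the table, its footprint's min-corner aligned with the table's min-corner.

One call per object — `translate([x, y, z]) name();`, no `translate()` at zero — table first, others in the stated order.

table();
translate([1211, 0, 0]) bookshelf();
translate([0, 0, 761]) picture_frame();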